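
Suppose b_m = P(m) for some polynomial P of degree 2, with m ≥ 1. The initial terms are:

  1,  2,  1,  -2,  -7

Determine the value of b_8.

1st diffs: 1, -1, -3, -5.
2nd diffs: -2, -2, -2 (constant).
So b_m = -m^2 + 4m - 2.
Evaluating at m = 8 gives b_8 = -34.

-34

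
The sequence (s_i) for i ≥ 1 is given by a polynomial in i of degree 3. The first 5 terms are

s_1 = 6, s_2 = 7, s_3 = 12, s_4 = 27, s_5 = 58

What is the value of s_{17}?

3862

1st diffs: 1, 5, 15, 31.
2nd diffs: 4, 10, 16.
3rd diffs: 6, 6 (constant).
Newton forward-difference form: s_i = 6 + 1·C(i-1,1) + 4·C(i-1,2) + 6·C(i-1,3).
At i = 17: i-1 = 16, so s_{17} = 6 + 16 + 480 + 3360 = 3862.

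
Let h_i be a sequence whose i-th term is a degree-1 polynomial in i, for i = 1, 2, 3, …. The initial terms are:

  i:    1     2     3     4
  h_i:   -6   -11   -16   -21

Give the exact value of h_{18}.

-91

1st diffs: -5, -5, -5 (constant).
So h_i = -5i - 1.
Evaluating at i = 18 gives h_{18} = -91.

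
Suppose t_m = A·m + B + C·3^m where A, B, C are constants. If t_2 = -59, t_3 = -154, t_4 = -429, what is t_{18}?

-1937102539

Plug in m = 2, 3, 4: 2A + B + 9C = -59; 3A + B + 27C = -154; 4A + B + 81C = -429.
Subtracting the first from the second: A + 18C = -95.
Subtracting the second from the third: A + 54C = -275.
Solving: C = -5, A = -5, then B = -4.
Therefore t_{18} = -90 + (-4) + (-5)·387420489 = -1937102539.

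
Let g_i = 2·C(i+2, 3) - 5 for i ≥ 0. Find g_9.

C(11, 3) = 165, so g_9 = 325.

325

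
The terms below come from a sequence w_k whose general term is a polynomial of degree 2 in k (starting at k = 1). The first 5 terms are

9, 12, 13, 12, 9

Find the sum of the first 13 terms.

-221

1st diffs: 3, 1, -1, -3.
2nd diffs: -2, -2, -2 (constant).
Newton forward-difference form: w_k = 9 + 3·C(k-1,1) + (-2)·C(k-1,2).
Continuing: …, 4, -3, -12, -23, …, w_{13} = -87.
Summing k = 1..13 (13 terms) gives -221.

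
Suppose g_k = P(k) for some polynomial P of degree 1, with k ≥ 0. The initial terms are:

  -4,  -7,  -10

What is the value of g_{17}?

1st diffs: -3, -3 (constant).
So g_k = -3k - 4.
Evaluating at k = 17 gives g_{17} = -55.

-55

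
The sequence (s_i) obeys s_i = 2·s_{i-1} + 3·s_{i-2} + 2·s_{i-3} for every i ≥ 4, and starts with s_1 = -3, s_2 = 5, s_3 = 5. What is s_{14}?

1896241

s_4 = 19  s_5 = 63  s_6 = 193  …  s_{11} = 60509  s_{12} = 190771  s_{13} = 601455  s_{14} = 1896241.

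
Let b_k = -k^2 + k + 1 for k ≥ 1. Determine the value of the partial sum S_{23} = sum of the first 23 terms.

Over k = 1..23: Σk = 276, Σk² = 4324.
Total = (-1)·4324 + (1)·276 + (1)·23 = -4025.

-4025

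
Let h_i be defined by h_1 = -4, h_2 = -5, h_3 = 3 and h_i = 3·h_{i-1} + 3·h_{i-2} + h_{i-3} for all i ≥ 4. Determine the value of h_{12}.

-339630

Step forward from the initial values:
h_4 = -10; h_5 = -26; h_6 = -105; h_7 = -403; h_8 = -1550; h_9 = -5964; h_{10} = -22945; h_{11} = -88277; h_{12} = -339630.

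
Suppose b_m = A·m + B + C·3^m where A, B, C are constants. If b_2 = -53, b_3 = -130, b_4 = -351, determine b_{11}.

Plug in m = 2, 3, 4: 2A + B + 9C = -53; 3A + B + 27C = -130; 4A + B + 81C = -351.
Subtracting the first from the second: A + 18C = -77.
Subtracting the second from the third: A + 54C = -221.
Solving: C = -4, A = -5, then B = -7.
Therefore b_{11} = -55 + (-7) + (-4)·177147 = -708650.

-708650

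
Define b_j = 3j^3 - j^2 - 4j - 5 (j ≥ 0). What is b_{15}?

9835

b_{15} = 3·15^3 - 1·15^2 - 4·15 - 5 = 9835.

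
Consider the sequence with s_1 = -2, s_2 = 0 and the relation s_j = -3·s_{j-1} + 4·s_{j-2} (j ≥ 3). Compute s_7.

Step forward from the initial values:
s_3 = -8;  s_4 = 24;  s_5 = -104;  s_6 = 408;  s_7 = -1640.
(Characteristic roots are 1 and -4.)

-1640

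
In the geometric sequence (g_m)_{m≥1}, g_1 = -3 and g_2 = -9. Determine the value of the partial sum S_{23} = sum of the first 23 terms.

-141214768239

Common ratio r = 3.
g_m = (-3)·3^(m-1).
S = (-3)·(3^23 - 1)/(3 - 1) = (-3)·(94143178827 - 1)/(2) = -141214768239.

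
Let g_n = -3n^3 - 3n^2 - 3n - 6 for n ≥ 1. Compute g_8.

-1758

g_8 = -3·8^3 - 3·8^2 - 3·8 - 6 = -1758.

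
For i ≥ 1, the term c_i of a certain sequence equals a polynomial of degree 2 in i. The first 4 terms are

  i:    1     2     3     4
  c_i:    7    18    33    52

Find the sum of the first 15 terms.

1st diffs: 11, 15, 19.
2nd diffs: 4, 4 (constant).
Newton forward-difference form: c_i = 7 + 11·C(i-1,1) + 4·C(i-1,2).
Continuing: …, 75, 102, 133, 168, …, c_{15} = 525.
Summing i = 1..15 (15 terms) gives 3080.

3080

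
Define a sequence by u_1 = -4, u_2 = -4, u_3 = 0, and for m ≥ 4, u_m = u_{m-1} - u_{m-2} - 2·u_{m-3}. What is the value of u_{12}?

Step forward from the initial values:
u_4 = 12  u_5 = 20  u_6 = 8  u_7 = -36  u_8 = -84  u_9 = -64  u_{10} = 92  u_{11} = 324  u_{12} = 360.

360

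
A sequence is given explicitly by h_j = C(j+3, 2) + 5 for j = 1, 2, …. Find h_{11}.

C(14, 2) = 91, so h_{11} = 96.

96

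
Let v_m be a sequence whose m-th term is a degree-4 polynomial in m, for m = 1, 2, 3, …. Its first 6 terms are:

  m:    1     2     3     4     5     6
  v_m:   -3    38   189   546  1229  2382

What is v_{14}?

53726

1st diffs: 41, 151, 357, 683, 1153.
2nd diffs: 110, 206, 326, 470.
3rd diffs: 96, 120, 144.
4th diffs: 24, 24 (constant).
So v_m = m^4 + 6m^3 - 6m^2 + 2m - 6.
Evaluating at m = 14 gives v_{14} = 53726.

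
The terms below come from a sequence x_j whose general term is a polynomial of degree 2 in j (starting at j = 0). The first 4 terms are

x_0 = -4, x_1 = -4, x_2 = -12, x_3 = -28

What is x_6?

1st diffs: 0, -8, -16.
2nd diffs: -8, -8 (constant).
Newton forward-difference form: x_j = -4 + (-8)·C(j,2).
At j = 6: j = 6, so x_6 = -4 - 120 = -124.

-124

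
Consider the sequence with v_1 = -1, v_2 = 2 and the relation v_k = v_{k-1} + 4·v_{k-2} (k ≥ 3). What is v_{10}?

566

Applying the relation repeatedly:
v_3 = -2  v_4 = 6  v_5 = -2  v_6 = 22  v_7 = 14  v_8 = 102  v_9 = 158  v_{10} = 566.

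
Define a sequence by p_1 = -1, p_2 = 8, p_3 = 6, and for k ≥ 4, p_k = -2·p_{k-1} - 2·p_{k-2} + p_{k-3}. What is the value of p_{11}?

Step forward from the initial values:
p_4 = -29  p_5 = 54  p_6 = -44  p_7 = -49  p_8 = 240  p_9 = -426  p_{10} = 323  p_{11} = 446.

446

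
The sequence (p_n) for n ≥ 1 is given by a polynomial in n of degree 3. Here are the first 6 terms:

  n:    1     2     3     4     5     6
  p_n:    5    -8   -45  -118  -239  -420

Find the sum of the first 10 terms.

-5935

1st diffs: -13, -37, -73, -121, -181.
2nd diffs: -24, -36, -48, -60.
3rd diffs: -12, -12, -12 (constant).
Newton forward-difference form: p_n = 5 + (-13)·C(n-1,1) + (-24)·C(n-1,2) + (-12)·C(n-1,3).
Continuing: -673, -1010, -1443, -1984.
Summing n = 1..10 (10 terms) gives -5935.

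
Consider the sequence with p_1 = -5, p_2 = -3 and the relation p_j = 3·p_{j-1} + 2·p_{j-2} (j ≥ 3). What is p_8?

Iterate the recurrence:
p_3 = -19  p_4 = -63  p_5 = -227  p_6 = -807  p_7 = -2875  p_8 = -10239.

-10239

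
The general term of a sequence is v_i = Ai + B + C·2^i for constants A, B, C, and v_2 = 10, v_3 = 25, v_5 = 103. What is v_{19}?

1572913

Write the equations: 2A + B + 4C = 10; 3A + B + 8C = 25; 5A + B + 32C = 103.
Subtracting the first from the second: A + 4C = 15.
Subtracting the second from the third: 2A + 24C = 78.
Solving: C = 3, A = 3, then B = -8.
Hence v_{19} = 3·19 + (-8) + 3·524288 = 1572913.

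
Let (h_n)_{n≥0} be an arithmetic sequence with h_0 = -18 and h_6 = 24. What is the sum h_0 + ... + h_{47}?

7032

Common difference d = (24 - (-18)) / (6 - 0) = 7.
h_n = -18 + (n - 0)·7.
h_{47} = 311; S = 48·(-18 + 311)/2 = 7032.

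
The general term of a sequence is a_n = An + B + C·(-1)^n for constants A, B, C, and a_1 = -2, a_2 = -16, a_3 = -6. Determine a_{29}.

At n = 1, 2, 3: A + B - C = -2; 2A + B + C = -16; 3A + B - C = -6.
Subtracting the first from the second: A + 2C = -14.
Subtracting the second from the third: A - 2C = 10.
Solving: C = -6, A = -2, then B = -6.
Therefore a_{29} = -58 + (-6) + (-6)·(-1) = -58.

-58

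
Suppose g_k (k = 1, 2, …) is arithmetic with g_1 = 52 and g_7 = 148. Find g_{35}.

Common difference d = (148 - 52) / (7 - 1) = 16.
g_k = 52 + (k - 1)·16.
g_{35} = 52 + 34·16 = 596.

596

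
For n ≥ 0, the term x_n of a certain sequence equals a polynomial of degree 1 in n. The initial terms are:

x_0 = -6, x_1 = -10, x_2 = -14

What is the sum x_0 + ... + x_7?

1st diffs: -4, -4 (constant).
So x_n = -4n - 6.
Continuing: …, -18, -22, -26, -30, …, x_7 = -34.
Summing n = 0..7 (8 terms) gives -160.

-160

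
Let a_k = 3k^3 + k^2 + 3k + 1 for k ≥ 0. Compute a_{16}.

a_{16} = 3·16^3 + 1·16^2 + 3·16 + 1 = 12593.

12593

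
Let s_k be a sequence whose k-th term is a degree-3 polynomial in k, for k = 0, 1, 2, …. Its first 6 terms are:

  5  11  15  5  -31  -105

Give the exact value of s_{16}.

-6859

1st diffs: 6, 4, -10, -36, -74.
2nd diffs: -2, -14, -26, -38.
3rd diffs: -12, -12, -12 (constant).
So s_k = -2k^3 + 5k^2 + 3k + 5.
Evaluating at k = 16 gives s_{16} = -6859.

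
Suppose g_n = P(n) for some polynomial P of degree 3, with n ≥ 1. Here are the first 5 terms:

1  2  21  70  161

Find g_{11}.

1st diffs: 1, 19, 49, 91.
2nd diffs: 18, 30, 42.
3rd diffs: 12, 12 (constant).
Newton forward-difference form: g_n = 1 + 1·C(n-1,1) + 18·C(n-1,2) + 12·C(n-1,3).
At n = 11: n-1 = 10, so g_{11} = 1 + 10 + 810 + 1440 = 2261.

2261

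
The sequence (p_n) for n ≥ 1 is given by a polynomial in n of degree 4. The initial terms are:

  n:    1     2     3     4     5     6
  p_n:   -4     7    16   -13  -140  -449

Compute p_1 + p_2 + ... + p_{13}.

-56394

1st diffs: 11, 9, -29, -127, -309.
2nd diffs: -2, -38, -98, -182.
3rd diffs: -36, -60, -84.
4th diffs: -24, -24 (constant).
Newton forward-difference form: p_n = -4 + 11·C(n-1,1) + (-2)·C(n-1,2) + (-36)·C(n-1,3) + (-24)·C(n-1,4).
Continuing: …, -1048, -2069, -3668, -6025, …, p_{13} = -19804.
Summing n = 1..13 (13 terms) gives -56394.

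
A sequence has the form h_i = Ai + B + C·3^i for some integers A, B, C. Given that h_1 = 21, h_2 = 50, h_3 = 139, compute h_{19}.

The three given values yield: A + B + 3C = 21; 2A + B + 9C = 50; 3A + B + 27C = 139.
Subtracting the first from the second: A + 6C = 29.
Subtracting the second from the third: A + 18C = 89.
Solving: C = 5, A = -1, then B = 7.
Hence h_{19} = -1·19 + 7 + 5·1162261467 = 5811307323.

5811307323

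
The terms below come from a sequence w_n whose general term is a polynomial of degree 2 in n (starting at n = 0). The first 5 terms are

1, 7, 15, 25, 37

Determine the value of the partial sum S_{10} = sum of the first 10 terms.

1st diffs: 6, 8, 10, 12.
2nd diffs: 2, 2, 2 (constant).
Newton forward-difference form: w_n = 1 + 6·C(n,1) + 2·C(n,2).
Continuing: …, 51, 67, 85, 105, …, w_9 = 127.
Summing n = 0..9 (10 terms) gives 520.

520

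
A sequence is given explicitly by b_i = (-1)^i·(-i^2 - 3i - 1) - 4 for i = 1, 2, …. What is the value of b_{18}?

-383

(-1)^18 = 1; -i^2 - 3i - 1 at i=18 is -379; so b_{18} = -383.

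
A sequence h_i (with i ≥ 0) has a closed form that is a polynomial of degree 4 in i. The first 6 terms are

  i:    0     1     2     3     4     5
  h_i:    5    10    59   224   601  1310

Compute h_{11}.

22280

1st diffs: 5, 49, 165, 377, 709.
2nd diffs: 44, 116, 212, 332.
3rd diffs: 72, 96, 120.
4th diffs: 24, 24 (constant).
Newton forward-difference form: h_i = 5 + 5·C(i,1) + 44·C(i,2) + 72·C(i,3) + 24·C(i,4).
At i = 11: i = 11, so h_{11} = 5 + 55 + 2420 + 11880 + 7920 = 22280.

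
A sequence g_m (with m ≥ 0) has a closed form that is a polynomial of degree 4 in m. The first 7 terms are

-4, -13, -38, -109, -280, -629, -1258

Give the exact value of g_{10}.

-9454

1st diffs: -9, -25, -71, -171, -349, -629.
2nd diffs: -16, -46, -100, -178, -280.
3rd diffs: -30, -54, -78, -102.
4th diffs: -24, -24, -24 (constant).
So g_m = -m^4 + m^3 - 4m^2 - 5m - 4.
Evaluating at m = 10 gives g_{10} = -9454.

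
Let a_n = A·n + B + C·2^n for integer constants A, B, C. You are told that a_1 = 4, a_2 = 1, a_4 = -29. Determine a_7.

At n = 1, 2, 4: A + B + 2C = 4; 2A + B + 4C = 1; 4A + B + 16C = -29.
Subtracting the first from the second: A + 2C = -3.
Subtracting the second from the third: 2A + 12C = -30.
Solving: C = -3, A = 3, then B = 7.
Therefore a_7 = 21 + 7 + (-3)·128 = -356.

-356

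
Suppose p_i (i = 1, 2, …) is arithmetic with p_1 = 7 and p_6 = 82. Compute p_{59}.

877

Common difference d = (82 - 7) / (6 - 1) = 15.
p_i = 7 + (i - 1)·15.
p_{59} = 7 + 58·15 = 877.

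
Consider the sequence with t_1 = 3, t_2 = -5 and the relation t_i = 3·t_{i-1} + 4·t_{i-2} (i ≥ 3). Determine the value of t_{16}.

-429496733

t_3 = -3  t_4 = -29  t_5 = -99  …  t_{13} = -6710883  t_{14} = -26843549  t_{15} = -107374179  t_{16} = -429496733.
(Characteristic roots are 4 and -1.)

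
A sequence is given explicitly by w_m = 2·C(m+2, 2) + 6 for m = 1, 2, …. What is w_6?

C(8, 2) = 28, so w_6 = 62.

62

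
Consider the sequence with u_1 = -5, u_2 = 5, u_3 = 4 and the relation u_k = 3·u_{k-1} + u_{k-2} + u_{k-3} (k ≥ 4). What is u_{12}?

226064

Step forward from the initial values:
u_4 = 12  u_5 = 45  u_6 = 151  u_7 = 510  u_8 = 1726  u_9 = 5839  u_{10} = 19753  u_{11} = 66824  u_{12} = 226064.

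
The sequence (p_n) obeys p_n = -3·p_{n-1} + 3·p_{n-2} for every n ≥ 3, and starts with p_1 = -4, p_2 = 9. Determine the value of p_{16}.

Compute successive terms:
p_3 = -39, p_4 = 144, p_5 = -549, …, p_{13} = -23412564, p_{14} = 88763769, p_{15} = -336528999, p_{16} = 1275878304.

1275878304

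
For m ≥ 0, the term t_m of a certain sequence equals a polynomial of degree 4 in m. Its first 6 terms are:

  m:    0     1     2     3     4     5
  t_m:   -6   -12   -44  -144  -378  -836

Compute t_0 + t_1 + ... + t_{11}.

-45986

1st diffs: -6, -32, -100, -234, -458.
2nd diffs: -26, -68, -134, -224.
3rd diffs: -42, -66, -90.
4th diffs: -24, -24 (constant).
Newton forward-difference form: t_m = -6 + (-6)·C(m,1) + (-26)·C(m,2) + (-42)·C(m,3) + (-24)·C(m,4).
Continuing: …, -1632, -2904, -4814, -7548, …, t_{11} = -16352.
Summing m = 0..11 (12 terms) gives -45986.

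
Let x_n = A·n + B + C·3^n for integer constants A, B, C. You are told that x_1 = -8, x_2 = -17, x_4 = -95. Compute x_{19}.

-1162261526

The three given values yield: A + B + 3C = -8; 2A + B + 9C = -17; 4A + B + 81C = -95.
Subtracting the first from the second: A + 6C = -9.
Subtracting the second from the third: 2A + 72C = -78.
Solving: C = -1, A = -3, then B = -2.
Hence x_{19} = -3·19 + (-2) + (-1)·1162261467 = -1162261526.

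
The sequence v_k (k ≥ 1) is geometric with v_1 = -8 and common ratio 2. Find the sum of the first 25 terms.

v_k = (-8)·2^(k-1).
S = (-8)·(2^25 - 1)/(2 - 1) = (-8)·(33554432 - 1)/(1) = -268435448.

-268435448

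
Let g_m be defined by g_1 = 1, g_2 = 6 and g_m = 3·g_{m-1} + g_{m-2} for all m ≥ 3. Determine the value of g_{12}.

891723

Step forward from the initial values:
g_3 = 19;  g_4 = 63;  g_5 = 208;  g_6 = 687;  g_7 = 2269;  g_8 = 7494;  g_9 = 24751;  g_{10} = 81747;  g_{11} = 269992;  g_{12} = 891723.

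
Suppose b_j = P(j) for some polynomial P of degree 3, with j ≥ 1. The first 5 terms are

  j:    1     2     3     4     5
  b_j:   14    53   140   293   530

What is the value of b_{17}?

16478

1st diffs: 39, 87, 153, 237.
2nd diffs: 48, 66, 84.
3rd diffs: 18, 18 (constant).
So b_j = 3j^3 + 6j^2 + 5.
Evaluating at j = 17 gives b_{17} = 16478.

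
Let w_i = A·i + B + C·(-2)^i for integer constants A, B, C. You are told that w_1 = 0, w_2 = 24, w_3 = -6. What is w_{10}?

3132

Plug in i = 1, 2, 3: A + B - 2C = 0; 2A + B + 4C = 24; 3A + B - 8C = -6.
Subtracting the first from the second: A + 6C = 24.
Subtracting the second from the third: A - 12C = -30.
Solving: C = 3, A = 6, then B = 0.
Hence w_{10} = 6·10 + 0 + 3·1024 = 3132.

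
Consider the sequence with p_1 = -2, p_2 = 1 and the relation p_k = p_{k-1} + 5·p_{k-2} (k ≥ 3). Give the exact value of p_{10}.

Iterate the recurrence:
p_3 = -9, p_4 = -4, p_5 = -49, p_6 = -69, p_7 = -314, p_8 = -659, p_9 = -2229, p_{10} = -5524.

-5524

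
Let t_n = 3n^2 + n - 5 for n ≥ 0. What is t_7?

t_7 = 3·7^2 + 1·7 - 5 = 149.

149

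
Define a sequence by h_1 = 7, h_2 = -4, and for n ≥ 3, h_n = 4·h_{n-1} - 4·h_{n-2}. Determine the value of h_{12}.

-188416

Iterate the recurrence:
h_3 = -44; h_4 = -160; h_5 = -464; h_6 = -1216; h_7 = -3008; h_8 = -7168; h_9 = -16640; h_{10} = -37888; h_{11} = -84992; h_{12} = -188416.
(Characteristic roots are 2 and 2.)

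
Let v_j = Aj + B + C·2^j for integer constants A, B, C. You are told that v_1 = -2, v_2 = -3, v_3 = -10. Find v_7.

The three given values yield: A + B + 2C = -2; 2A + B + 4C = -3; 3A + B + 8C = -10.
Subtracting the first from the second: A + 2C = -1.
Subtracting the second from the third: A + 4C = -7.
Solving: C = -3, A = 5, then B = -1.
Hence v_7 = 5·7 + (-1) + (-3)·128 = -350.

-350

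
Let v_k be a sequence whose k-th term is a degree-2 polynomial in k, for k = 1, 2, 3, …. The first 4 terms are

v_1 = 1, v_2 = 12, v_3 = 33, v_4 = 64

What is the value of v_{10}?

460

1st diffs: 11, 21, 31.
2nd diffs: 10, 10 (constant).
So v_k = 5k^2 - 4k.
Evaluating at k = 10 gives v_{10} = 460.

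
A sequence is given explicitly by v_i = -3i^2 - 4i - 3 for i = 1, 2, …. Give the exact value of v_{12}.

-483

v_{12} = -3·12^2 - 4·12 - 3 = -483.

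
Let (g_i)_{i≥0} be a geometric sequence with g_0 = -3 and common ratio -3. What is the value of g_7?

g_i = (-3)·(-3)^(i-0).
g_7 = (-3)·(-3)^7 = 6561.

6561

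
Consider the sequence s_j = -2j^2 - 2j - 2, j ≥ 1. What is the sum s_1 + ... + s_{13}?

-1846

Over j = 1..13: Σj = 91, Σj² = 819.
Total = (-2)·819 + (-2)·91 + (-2)·13 = -1846.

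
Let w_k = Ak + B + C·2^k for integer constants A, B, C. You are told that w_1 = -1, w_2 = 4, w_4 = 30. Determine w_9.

At k = 1, 2, 4: A + B + 2C = -1; 2A + B + 4C = 4; 4A + B + 16C = 30.
Subtracting the first from the second: A + 2C = 5.
Subtracting the second from the third: 2A + 12C = 26.
Solving: C = 2, A = 1, then B = -6.
Hence w_9 = 1·9 + (-6) + 2·512 = 1027.

1027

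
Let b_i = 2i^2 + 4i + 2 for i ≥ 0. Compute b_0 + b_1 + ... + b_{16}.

Over i = 0..16: Σi = 136, Σi² = 1496.
Total = (2)·1496 + (4)·136 + (2)·17 = 3570.

3570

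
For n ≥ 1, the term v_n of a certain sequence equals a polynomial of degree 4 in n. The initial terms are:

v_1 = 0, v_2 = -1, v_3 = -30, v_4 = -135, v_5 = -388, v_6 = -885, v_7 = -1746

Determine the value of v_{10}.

1st diffs: -1, -29, -105, -253, -497, -861.
2nd diffs: -28, -76, -148, -244, -364.
3rd diffs: -48, -72, -96, -120.
4th diffs: -24, -24, -24 (constant).
So v_n = -n^4 + 2n^3 - n^2 + 3n - 3.
Evaluating at n = 10 gives v_{10} = -8073.

-8073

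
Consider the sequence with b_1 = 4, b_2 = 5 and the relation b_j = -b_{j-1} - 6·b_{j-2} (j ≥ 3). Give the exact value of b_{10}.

-14761

Compute successive terms:
b_3 = -29, b_4 = -1, b_5 = 175, b_6 = -169, b_7 = -881, b_8 = 1895, b_9 = 3391, b_{10} = -14761.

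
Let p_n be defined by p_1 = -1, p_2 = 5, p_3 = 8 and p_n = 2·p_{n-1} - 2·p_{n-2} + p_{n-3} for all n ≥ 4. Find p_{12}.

-4

p_4 = 5, p_5 = -1, p_6 = -4, p_7 = -1, p_8 = 5, p_9 = 8, p_{10} = 5, p_{11} = -1, p_{12} = -4.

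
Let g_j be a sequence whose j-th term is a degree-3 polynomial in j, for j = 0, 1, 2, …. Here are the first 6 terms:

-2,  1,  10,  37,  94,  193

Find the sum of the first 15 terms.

1st diffs: 3, 9, 27, 57, 99.
2nd diffs: 6, 18, 30, 42.
3rd diffs: 12, 12, 12 (constant).
Newton forward-difference form: g_j = -2 + 3·C(j,1) + 6·C(j,2) + 12·C(j,3).
Continuing: …, 346, 565, 862, 1249, …, g_{14} = 4954.
Summing j = 0..14 (15 terms) gives 19395.

19395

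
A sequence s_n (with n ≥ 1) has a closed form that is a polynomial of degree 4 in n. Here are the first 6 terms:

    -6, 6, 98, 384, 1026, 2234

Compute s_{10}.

1st diffs: 12, 92, 286, 642, 1208.
2nd diffs: 80, 194, 356, 566.
3rd diffs: 114, 162, 210.
4th diffs: 48, 48 (constant).
Newton forward-difference form: s_n = -6 + 12·C(n-1,1) + 80·C(n-1,2) + 114·C(n-1,3) + 48·C(n-1,4).
At n = 10: n-1 = 9, so s_{10} = -6 + 108 + 2880 + 9576 + 6048 = 18606.

18606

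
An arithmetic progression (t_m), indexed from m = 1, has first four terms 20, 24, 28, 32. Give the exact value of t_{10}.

Common difference d = 4.
t_m = 20 + (m - 1)·4.
t_{10} = 20 + 9·4 = 56.

56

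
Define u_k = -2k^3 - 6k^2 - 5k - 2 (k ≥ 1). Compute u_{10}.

u_{10} = -2·10^3 - 6·10^2 - 5·10 - 2 = -2652.

-2652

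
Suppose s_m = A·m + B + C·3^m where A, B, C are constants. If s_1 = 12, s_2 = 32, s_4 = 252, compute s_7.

6576

Plug in m = 1, 2, 4: A + B + 3C = 12; 2A + B + 9C = 32; 4A + B + 81C = 252.
Subtracting the first from the second: A + 6C = 20.
Subtracting the second from the third: 2A + 72C = 220.
Solving: C = 3, A = 2, then B = 1.
So s_m = 2·m + 1 + 3·3^m; at m=7 this is 6576.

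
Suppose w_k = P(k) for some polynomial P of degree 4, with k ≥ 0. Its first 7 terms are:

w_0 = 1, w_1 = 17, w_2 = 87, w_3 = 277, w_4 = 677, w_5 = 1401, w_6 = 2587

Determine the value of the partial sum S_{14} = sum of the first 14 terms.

1st diffs: 16, 70, 190, 400, 724, 1186.
2nd diffs: 54, 120, 210, 324, 462.
3rd diffs: 66, 90, 114, 138.
4th diffs: 24, 24, 24 (constant).
So w_k = k^4 + 5k^3 + 5k^2 + 5k + 1.
Continuing: …, 4397, 7017, 10657, 15551, …, w_{13} = 40457.
Summing k = 0..13 (14 terms) gives 135240.

135240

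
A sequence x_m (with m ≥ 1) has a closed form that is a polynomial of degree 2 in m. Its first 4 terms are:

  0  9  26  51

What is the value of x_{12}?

539

1st diffs: 9, 17, 25.
2nd diffs: 8, 8 (constant).
Newton forward-difference form: x_m = 9·C(m-1,1) + 8·C(m-1,2).
At m = 12: m-1 = 11, so x_{12} = 99 + 440 = 539.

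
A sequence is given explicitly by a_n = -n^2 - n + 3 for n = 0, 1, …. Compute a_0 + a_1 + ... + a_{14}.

-1075

Over n = 0..14: Σn = 105, Σn² = 1015.
Total = (-1)·1015 + (-1)·105 + (3)·15 = -1075.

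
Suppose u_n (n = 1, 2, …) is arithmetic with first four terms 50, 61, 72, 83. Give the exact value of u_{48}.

Common difference d = 11.
u_n = 50 + (n - 1)·11.
u_{48} = 50 + 47·11 = 567.

567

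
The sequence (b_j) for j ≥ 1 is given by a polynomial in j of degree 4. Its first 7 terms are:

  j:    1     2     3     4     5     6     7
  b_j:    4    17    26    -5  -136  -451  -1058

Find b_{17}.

-64108

1st diffs: 13, 9, -31, -131, -315, -607.
2nd diffs: -4, -40, -100, -184, -292.
3rd diffs: -36, -60, -84, -108.
4th diffs: -24, -24, -24 (constant).
So b_j = -j^4 + 4j^3 - j^2 + 3j - 1.
Evaluating at j = 17 gives b_{17} = -64108.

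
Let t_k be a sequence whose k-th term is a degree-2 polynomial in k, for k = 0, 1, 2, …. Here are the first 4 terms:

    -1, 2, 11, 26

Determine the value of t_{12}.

1st diffs: 3, 9, 15.
2nd diffs: 6, 6 (constant).
Newton forward-difference form: t_k = -1 + 3·C(k,1) + 6·C(k,2).
At k = 12: k = 12, so t_{12} = -1 + 36 + 396 = 431.

431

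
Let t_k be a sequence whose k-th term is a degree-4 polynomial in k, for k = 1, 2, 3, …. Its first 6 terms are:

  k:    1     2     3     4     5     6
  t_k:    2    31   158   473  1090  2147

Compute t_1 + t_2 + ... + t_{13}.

125554

1st diffs: 29, 127, 315, 617, 1057.
2nd diffs: 98, 188, 302, 440.
3rd diffs: 90, 114, 138.
4th diffs: 24, 24 (constant).
Newton forward-difference form: t_k = 2 + 29·C(k-1,1) + 98·C(k-1,2) + 90·C(k-1,3) + 24·C(k-1,4).
Continuing: …, 3806, 6253, 9698, 14375, …, t_{13} = 38498.
Summing k = 1..13 (13 terms) gives 125554.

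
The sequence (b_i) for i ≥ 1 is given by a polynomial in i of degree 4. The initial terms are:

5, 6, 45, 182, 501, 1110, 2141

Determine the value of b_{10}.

1st diffs: 1, 39, 137, 319, 609, 1031.
2nd diffs: 38, 98, 182, 290, 422.
3rd diffs: 60, 84, 108, 132.
4th diffs: 24, 24, 24 (constant).
So b_i = i^4 - 6i^2 + 4i + 6.
Evaluating at i = 10 gives b_{10} = 9446.

9446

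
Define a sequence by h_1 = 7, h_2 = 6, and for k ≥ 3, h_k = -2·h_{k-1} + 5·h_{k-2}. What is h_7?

Step forward from the initial values:
h_3 = 23, h_4 = -16, h_5 = 147, h_6 = -374, h_7 = 1483.

1483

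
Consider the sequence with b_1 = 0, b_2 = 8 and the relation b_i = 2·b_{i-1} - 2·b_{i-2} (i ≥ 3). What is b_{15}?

Iterate the recurrence:
b_3 = 16; b_4 = 16; b_5 = 0; …; b_{12} = 256; b_{13} = 0; b_{14} = -512; b_{15} = -1024.

-1024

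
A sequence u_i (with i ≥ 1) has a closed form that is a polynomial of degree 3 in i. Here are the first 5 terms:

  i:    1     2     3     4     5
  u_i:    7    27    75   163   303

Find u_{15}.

1st diffs: 20, 48, 88, 140.
2nd diffs: 28, 40, 52.
3rd diffs: 12, 12 (constant).
So u_i = 2i^3 + 2i^2 + 3.
Evaluating at i = 15 gives u_{15} = 7203.

7203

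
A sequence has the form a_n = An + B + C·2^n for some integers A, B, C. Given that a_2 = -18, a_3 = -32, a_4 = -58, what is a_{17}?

Write the equations: 2A + B + 4C = -18; 3A + B + 8C = -32; 4A + B + 16C = -58.
Subtracting the first from the second: A + 4C = -14.
Subtracting the second from the third: A + 8C = -26.
Solving: C = -3, A = -2, then B = -2.
So a_n = -2·n + (-2) + (-3)·2^n; at n=17 this is -393252.

-393252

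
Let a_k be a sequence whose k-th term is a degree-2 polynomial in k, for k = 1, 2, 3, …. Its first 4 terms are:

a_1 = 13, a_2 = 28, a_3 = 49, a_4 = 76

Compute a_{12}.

508

1st diffs: 15, 21, 27.
2nd diffs: 6, 6 (constant).
Newton forward-difference form: a_k = 13 + 15·C(k-1,1) + 6·C(k-1,2).
At k = 12: k-1 = 11, so a_{12} = 13 + 165 + 330 = 508.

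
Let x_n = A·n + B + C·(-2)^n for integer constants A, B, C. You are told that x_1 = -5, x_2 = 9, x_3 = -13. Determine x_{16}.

131101

Write the equations: A + B - 2C = -5; 2A + B + 4C = 9; 3A + B - 8C = -13.
Subtracting the first from the second: A + 6C = 14.
Subtracting the second from the third: A - 12C = -22.
Solving: C = 2, A = 2, then B = -3.
So x_n = 2·n + (-3) + 2·(-2)^n; at n=16 this is 131101.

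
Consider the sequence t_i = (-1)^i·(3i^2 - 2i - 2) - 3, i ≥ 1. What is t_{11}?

(-1)^11 = -1; 3i^2 - 2i - 2 at i=11 is 339; so t_{11} = -342.

-342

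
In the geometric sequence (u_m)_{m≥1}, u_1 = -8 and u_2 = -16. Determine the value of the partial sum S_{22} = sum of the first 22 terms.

-33554424

Common ratio r = 2.
u_m = (-8)·2^(m-1).
S = (-8)·(2^22 - 1)/(2 - 1) = (-8)·(4194304 - 1)/(1) = -33554424.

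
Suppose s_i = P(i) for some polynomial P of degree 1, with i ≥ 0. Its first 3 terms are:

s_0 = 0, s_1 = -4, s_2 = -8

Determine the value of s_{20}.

1st diffs: -4, -4 (constant).
So s_i = -4i.
Evaluating at i = 20 gives s_{20} = -80.

-80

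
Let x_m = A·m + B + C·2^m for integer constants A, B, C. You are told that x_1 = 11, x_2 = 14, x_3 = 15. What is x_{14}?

-16306

Plug in m = 1, 2, 3: A + B + 2C = 11; 2A + B + 4C = 14; 3A + B + 8C = 15.
Subtracting the first from the second: A + 2C = 3.
Subtracting the second from the third: A + 4C = 1.
Solving: C = -1, A = 5, then B = 8.
Hence x_{14} = 5·14 + 8 + (-1)·16384 = -16306.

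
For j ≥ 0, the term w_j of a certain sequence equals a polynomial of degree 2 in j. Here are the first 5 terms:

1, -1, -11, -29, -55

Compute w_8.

-239

1st diffs: -2, -10, -18, -26.
2nd diffs: -8, -8, -8 (constant).
Newton forward-difference form: w_j = 1 + (-2)·C(j,1) + (-8)·C(j,2).
At j = 8: j = 8, so w_8 = 1 - 16 - 224 = -239.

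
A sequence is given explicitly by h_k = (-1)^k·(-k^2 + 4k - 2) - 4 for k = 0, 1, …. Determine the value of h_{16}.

(-1)^16 = 1; -k^2 + 4k - 2 at k=16 is -194; so h_{16} = -198.

-198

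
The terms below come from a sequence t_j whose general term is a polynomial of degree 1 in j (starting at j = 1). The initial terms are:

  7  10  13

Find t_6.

1st diffs: 3, 3 (constant).
So t_j = 3j + 4.
Evaluating at j = 6 gives t_6 = 22.

22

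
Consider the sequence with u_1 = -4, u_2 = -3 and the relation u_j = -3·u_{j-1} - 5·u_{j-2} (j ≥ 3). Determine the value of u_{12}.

-35997

u_3 = 29  u_4 = -72  u_5 = 71  u_6 = 147  u_7 = -796  u_8 = 1653  u_9 = -979  u_{10} = -5328  u_{11} = 20879  u_{12} = -35997.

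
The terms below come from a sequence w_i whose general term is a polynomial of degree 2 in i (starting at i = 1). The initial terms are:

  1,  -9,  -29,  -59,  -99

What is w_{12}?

-659

1st diffs: -10, -20, -30, -40.
2nd diffs: -10, -10, -10 (constant).
So w_i = -5i^2 + 5i + 1.
Evaluating at i = 12 gives w_{12} = -659.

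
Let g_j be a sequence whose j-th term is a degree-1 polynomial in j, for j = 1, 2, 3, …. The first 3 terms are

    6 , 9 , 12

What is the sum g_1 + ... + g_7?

105

1st diffs: 3, 3 (constant).
So g_j = 3j + 3.
Continuing: 15, 18, 21, 24.
Summing j = 1..7 (7 terms) gives 105.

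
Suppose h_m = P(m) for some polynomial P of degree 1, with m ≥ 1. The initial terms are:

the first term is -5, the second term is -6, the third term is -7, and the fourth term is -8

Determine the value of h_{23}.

1st diffs: -1, -1, -1 (constant).
So h_m = -m - 4.
Evaluating at m = 23 gives h_{23} = -27.

-27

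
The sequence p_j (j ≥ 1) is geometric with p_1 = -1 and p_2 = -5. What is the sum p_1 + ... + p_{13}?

-305175781

Common ratio r = 5.
p_j = (-1)·5^(j-1).
S = (-1)·(5^13 - 1)/(5 - 1) = (-1)·(1220703125 - 1)/(4) = -305175781.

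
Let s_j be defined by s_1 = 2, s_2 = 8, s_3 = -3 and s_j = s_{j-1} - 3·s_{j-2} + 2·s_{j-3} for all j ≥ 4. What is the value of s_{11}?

378

Applying the relation repeatedly:
s_4 = -23;  s_5 = 2;  s_6 = 65;  s_7 = 13;  s_8 = -178;  s_9 = -87;  s_{10} = 473;  s_{11} = 378.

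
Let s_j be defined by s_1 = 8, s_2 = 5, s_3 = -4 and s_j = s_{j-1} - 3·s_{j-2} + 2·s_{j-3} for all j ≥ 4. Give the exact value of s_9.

104

Step forward from the initial values:
s_4 = -3  s_5 = 19  s_6 = 20  s_7 = -43  s_8 = -65  s_9 = 104.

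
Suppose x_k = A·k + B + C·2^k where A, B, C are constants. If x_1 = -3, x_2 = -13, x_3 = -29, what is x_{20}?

Plug in k = 1, 2, 3: A + B + 2C = -3; 2A + B + 4C = -13; 3A + B + 8C = -29.
Subtracting the first from the second: A + 2C = -10.
Subtracting the second from the third: A + 4C = -16.
Solving: C = -3, A = -4, then B = 7.
Hence x_{20} = -4·20 + 7 + (-3)·1048576 = -3145801.

-3145801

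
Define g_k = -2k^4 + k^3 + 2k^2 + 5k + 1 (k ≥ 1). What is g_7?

-4325

g_7 = -2·7^4 + 1·7^3 + 2·7^2 + 5·7 + 1 = -4325.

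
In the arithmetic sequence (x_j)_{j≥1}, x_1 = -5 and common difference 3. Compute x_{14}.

x_j = -5 + (j - 1)·3.
x_{14} = -5 + 13·3 = 34.

34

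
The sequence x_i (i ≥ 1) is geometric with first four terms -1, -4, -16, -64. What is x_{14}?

Common ratio r = 4.
x_i = (-1)·4^(i-1).
x_{14} = (-1)·4^13 = -67108864.

-67108864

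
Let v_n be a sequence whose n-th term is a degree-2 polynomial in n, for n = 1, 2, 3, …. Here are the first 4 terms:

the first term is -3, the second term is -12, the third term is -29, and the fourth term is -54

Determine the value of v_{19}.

-1389

1st diffs: -9, -17, -25.
2nd diffs: -8, -8 (constant).
So v_n = -4n^2 + 3n - 2.
Evaluating at n = 19 gives v_{19} = -1389.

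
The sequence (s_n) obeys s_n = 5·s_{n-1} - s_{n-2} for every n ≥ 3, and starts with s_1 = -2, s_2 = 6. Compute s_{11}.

s_3 = 32;  s_4 = 154;  s_5 = 738;  s_6 = 3536;  s_7 = 16942;  s_8 = 81174;  s_9 = 388928;  s_{10} = 1863466;  s_{11} = 8928402.

8928402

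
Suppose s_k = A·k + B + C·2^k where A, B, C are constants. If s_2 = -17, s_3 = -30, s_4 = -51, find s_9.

Write the equations: 2A + B + 4C = -17; 3A + B + 8C = -30; 4A + B + 16C = -51.
Subtracting the first from the second: A + 4C = -13.
Subtracting the second from the third: A + 8C = -21.
Solving: C = -2, A = -5, then B = 1.
So s_k = -5·k + 1 + (-2)·2^k; at k=9 this is -1068.

-1068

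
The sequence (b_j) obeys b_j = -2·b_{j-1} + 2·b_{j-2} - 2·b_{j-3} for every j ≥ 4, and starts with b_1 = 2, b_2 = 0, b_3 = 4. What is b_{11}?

Compute successive terms:
b_4 = -12  b_5 = 32  b_6 = -96  b_7 = 280  b_8 = -816  b_9 = 2384  b_{10} = -6960  b_{11} = 20320.

20320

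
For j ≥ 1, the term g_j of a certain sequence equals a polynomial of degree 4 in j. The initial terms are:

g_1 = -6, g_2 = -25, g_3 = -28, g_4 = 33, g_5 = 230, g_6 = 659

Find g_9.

4658

1st diffs: -19, -3, 61, 197, 429.
2nd diffs: 16, 64, 136, 232.
3rd diffs: 48, 72, 96.
4th diffs: 24, 24 (constant).
So g_j = j^4 - 2j^3 - 5j^2 - 5j + 5.
Evaluating at j = 9 gives g_9 = 4658.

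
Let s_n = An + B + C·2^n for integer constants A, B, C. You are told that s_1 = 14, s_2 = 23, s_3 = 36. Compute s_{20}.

2097257

Plug in n = 1, 2, 3: A + B + 2C = 14; 2A + B + 4C = 23; 3A + B + 8C = 36.
Subtracting the first from the second: A + 2C = 9.
Subtracting the second from the third: A + 4C = 13.
Solving: C = 2, A = 5, then B = 5.
Therefore s_{20} = 100 + 5 + 2·1048576 = 2097257.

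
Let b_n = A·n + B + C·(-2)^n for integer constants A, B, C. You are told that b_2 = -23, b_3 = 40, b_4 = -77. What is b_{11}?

Plug in n = 2, 3, 4: 2A + B + 4C = -23; 3A + B - 8C = 40; 4A + B + 16C = -77.
Subtracting the first from the second: A - 12C = 63.
Subtracting the second from the third: A + 24C = -117.
Solving: C = -5, A = 3, then B = -9.
Therefore b_{11} = 33 + (-9) + (-5)·(-2048) = 10264.

10264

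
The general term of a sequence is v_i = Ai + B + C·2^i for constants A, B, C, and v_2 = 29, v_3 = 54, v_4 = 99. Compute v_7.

674

Plug in i = 2, 3, 4: 2A + B + 4C = 29; 3A + B + 8C = 54; 4A + B + 16C = 99.
Subtracting the first from the second: A + 4C = 25.
Subtracting the second from the third: A + 8C = 45.
Solving: C = 5, A = 5, then B = -1.
Hence v_7 = 5·7 + (-1) + 5·128 = 674.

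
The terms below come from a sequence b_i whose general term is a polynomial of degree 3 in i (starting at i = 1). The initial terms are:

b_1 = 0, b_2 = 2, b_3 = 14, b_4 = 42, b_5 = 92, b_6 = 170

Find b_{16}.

1st diffs: 2, 12, 28, 50, 78.
2nd diffs: 10, 16, 22, 28.
3rd diffs: 6, 6, 6 (constant).
Newton forward-difference form: b_i = 2·C(i-1,1) + 10·C(i-1,2) + 6·C(i-1,3).
At i = 16: i-1 = 15, so b_{16} = 30 + 1050 + 2730 = 3810.

3810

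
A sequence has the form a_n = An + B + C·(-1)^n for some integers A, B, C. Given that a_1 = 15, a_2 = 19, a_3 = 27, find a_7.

51

Plug in n = 1, 2, 3: A + B - C = 15; 2A + B + C = 19; 3A + B - C = 27.
Subtracting the first from the second: A + 2C = 4.
Subtracting the second from the third: A - 2C = 8.
Solving: C = -1, A = 6, then B = 8.
Hence a_7 = 6·7 + 8 + (-1)·(-1) = 51.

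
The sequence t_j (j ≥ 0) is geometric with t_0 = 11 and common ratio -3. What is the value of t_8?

72171

t_j = 11·(-3)^(j-0).
t_8 = 11·(-3)^8 = 72171.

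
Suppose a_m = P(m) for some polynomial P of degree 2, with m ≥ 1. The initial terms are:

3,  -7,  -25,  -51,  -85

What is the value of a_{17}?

1st diffs: -10, -18, -26, -34.
2nd diffs: -8, -8, -8 (constant).
Newton forward-difference form: a_m = 3 + (-10)·C(m-1,1) + (-8)·C(m-1,2).
At m = 17: m-1 = 16, so a_{17} = 3 - 160 - 960 = -1117.

-1117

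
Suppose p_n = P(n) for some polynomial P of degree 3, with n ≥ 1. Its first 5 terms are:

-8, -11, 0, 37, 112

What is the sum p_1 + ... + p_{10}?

1st diffs: -3, 11, 37, 75.
2nd diffs: 14, 26, 38.
3rd diffs: 12, 12 (constant).
Newton forward-difference form: p_n = -8 + (-3)·C(n-1,1) + 14·C(n-1,2) + 12·C(n-1,3).
Continuing: …, 237, 424, 685, 1032, …, p_{10} = 1477.
Summing n = 1..10 (10 terms) gives 3985.

3985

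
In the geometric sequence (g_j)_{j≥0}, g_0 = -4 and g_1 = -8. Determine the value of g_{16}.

Common ratio r = 2.
g_j = (-4)·2^(j-0).
g_{16} = (-4)·2^16 = -262144.

-262144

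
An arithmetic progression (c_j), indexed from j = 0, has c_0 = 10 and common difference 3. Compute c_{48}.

154

c_j = 10 + (j - 0)·3.
c_{48} = 10 + 48·3 = 154.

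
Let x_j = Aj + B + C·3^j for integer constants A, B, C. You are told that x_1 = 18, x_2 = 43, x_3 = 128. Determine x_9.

Plug in j = 1, 2, 3: A + B + 3C = 18; 2A + B + 9C = 43; 3A + B + 27C = 128.
Subtracting the first from the second: A + 6C = 25.
Subtracting the second from the third: A + 18C = 85.
Solving: C = 5, A = -5, then B = 8.
Hence x_9 = -5·9 + 8 + 5·19683 = 98378.

98378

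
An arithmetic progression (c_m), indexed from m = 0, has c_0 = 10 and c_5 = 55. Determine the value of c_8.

82

Common difference d = (55 - 10) / (5 - 0) = 9.
c_m = 10 + (m - 0)·9.
c_8 = 10 + 8·9 = 82.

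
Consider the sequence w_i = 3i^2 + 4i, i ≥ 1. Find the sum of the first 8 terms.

Over i = 1..8: Σi = 36, Σi² = 204.
Total = (3)·204 + (4)·36 = 756.

756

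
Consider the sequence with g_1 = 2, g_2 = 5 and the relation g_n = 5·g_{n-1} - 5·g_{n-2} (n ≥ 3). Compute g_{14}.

Iterate the recurrence:
g_3 = 15; g_4 = 50; g_5 = 175; …; g_{11} = 384375; g_{12} = 1390625; g_{13} = 5031250; g_{14} = 18203125.

18203125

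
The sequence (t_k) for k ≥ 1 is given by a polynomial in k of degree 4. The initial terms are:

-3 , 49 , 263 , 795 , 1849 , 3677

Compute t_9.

1st diffs: 52, 214, 532, 1054, 1828.
2nd diffs: 162, 318, 522, 774.
3rd diffs: 156, 204, 252.
4th diffs: 48, 48 (constant).
Newton forward-difference form: t_k = -3 + 52·C(k-1,1) + 162·C(k-1,2) + 156·C(k-1,3) + 48·C(k-1,4).
At k = 9: k-1 = 8, so t_9 = -3 + 416 + 4536 + 8736 + 3360 = 17045.

17045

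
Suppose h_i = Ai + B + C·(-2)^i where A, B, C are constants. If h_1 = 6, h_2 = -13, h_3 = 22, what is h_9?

Write the equations: A + B - 2C = 6; 2A + B + 4C = -13; 3A + B - 8C = 22.
Subtracting the first from the second: A + 6C = -19.
Subtracting the second from the third: A - 12C = 35.
Solving: C = -3, A = -1, then B = 1.
Hence h_9 = -1·9 + 1 + (-3)·(-512) = 1528.

1528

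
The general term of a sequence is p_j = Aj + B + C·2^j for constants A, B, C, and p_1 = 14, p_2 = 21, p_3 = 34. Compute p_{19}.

The three given values yield: A + B + 2C = 14; 2A + B + 4C = 21; 3A + B + 8C = 34.
Subtracting the first from the second: A + 2C = 7.
Subtracting the second from the third: A + 4C = 13.
Solving: C = 3, A = 1, then B = 7.
Therefore p_{19} = 19 + 7 + 3·524288 = 1572890.

1572890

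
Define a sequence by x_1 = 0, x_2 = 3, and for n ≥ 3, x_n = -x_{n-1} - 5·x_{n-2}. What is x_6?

33

Step forward from the initial values:
x_3 = -3, x_4 = -12, x_5 = 27, x_6 = 33.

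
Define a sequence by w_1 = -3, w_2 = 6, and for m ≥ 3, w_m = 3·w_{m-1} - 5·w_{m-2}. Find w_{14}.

-205194

Applying the relation repeatedly:
w_3 = 33; w_4 = 69; w_5 = 42; …; w_{11} = 21858; w_{12} = 30669; w_{13} = -17283; w_{14} = -205194.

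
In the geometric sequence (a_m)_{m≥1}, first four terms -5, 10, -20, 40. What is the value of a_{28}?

Common ratio r = -2.
a_m = (-5)·(-2)^(m-1).
a_{28} = (-5)·(-2)^27 = 671088640.

671088640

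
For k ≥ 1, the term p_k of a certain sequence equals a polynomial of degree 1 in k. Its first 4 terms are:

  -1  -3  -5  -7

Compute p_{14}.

1st diffs: -2, -2, -2 (constant).
So p_k = -2k + 1.
Evaluating at k = 14 gives p_{14} = -27.

-27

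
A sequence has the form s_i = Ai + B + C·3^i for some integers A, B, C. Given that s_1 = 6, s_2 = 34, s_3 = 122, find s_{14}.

Plug in i = 1, 2, 3: A + B + 3C = 6; 2A + B + 9C = 34; 3A + B + 27C = 122.
Subtracting the first from the second: A + 6C = 28.
Subtracting the second from the third: A + 18C = 88.
Solving: C = 5, A = -2, then B = -7.
Hence s_{14} = -2·14 + (-7) + 5·4782969 = 23914810.

23914810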